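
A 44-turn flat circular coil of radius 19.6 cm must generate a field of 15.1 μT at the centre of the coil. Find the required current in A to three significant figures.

For an N-turn coil, B = Nμ₀I/(2R) with R = 0.196 m, so I = 2RB/(Nμ₀) = 2 × 0.196 × 1.51×10⁻⁵ / (44 × 4π×10⁻⁷) = 0.107 A.

I ≈ 0.107 A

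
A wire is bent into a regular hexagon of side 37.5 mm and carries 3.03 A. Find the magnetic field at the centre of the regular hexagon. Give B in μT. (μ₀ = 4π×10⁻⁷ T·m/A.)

B ≈ 56.0 μT

Each side is a finite straight segment at perpendicular distance d = a/(2 tan(π/6)) = 0.03248 m from the centre, with end-angles ±π/6.
One side contributes B₁ = (μ₀I/4πd)·2 sin(π/6) = 9.33×10⁻⁶ T.
All 6 sides add in the same direction: B = 6 × 9.33×10⁻⁶ = 5.60×10⁻⁵ T.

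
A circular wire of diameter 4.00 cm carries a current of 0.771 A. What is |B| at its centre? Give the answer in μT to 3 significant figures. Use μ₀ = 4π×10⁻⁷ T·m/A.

At the centre of a circular loop the Biot–Savart law gives B = μ₀I/(2R) (so R = 0.02 m).
B = (4π×10⁻⁷ × 0.771) / (2 × 0.02) = 2.42×10⁻⁵ T.

B ≈ 24.2 μT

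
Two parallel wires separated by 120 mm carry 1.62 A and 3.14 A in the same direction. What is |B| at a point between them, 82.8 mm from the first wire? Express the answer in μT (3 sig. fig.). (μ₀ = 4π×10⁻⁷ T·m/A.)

Each long wire gives B = μ₀I/(2πd). Distances are d₁ = 0.0828 m and d₂ = 0.0372 m.
B₁ = 3.91×10⁻⁶ T, B₂ = 1.69×10⁻⁵ T.
Between parallel currents the two contributions point in opposite directions, so they subtract. B = |B₁ − B₂| = |3.91×10⁻⁶ − 1.69×10⁻⁵| = 1.30×10⁻⁵ T.

B ≈ 13.0 μT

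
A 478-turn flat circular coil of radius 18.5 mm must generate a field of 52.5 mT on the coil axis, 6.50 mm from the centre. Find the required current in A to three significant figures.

I ≈ 3.85 A

For an N-turn coil, B = Nμ₀IR²/[2(R²+z²)^(3/2)] with R = 0.0185 m, z = 0.0065 m, so I = 2B(R²+z²)^(3/2)/(Nμ₀R²) = 2 × 5.25×10⁻² × 7.54×10⁻⁶ / (478 × 4π×10⁻⁷ × 0.0003422) = 3.85 A.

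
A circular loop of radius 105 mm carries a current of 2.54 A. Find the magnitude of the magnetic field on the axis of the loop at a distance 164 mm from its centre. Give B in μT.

On the axis of a circular loop, B = μ₀IR² / [2(R²+z²)^(3/2)].
R² + z² = (0.105)² + (0.164)² = 0.03792 m², and (R²+z²)^(3/2) = 7.38×10⁻³ m³.
B = (4π×10⁻⁷ × 2.54 × 0.01102) / (2 × 7.38×10⁻³) = 2.38×10⁻⁶ T.

B ≈ 2.38 μT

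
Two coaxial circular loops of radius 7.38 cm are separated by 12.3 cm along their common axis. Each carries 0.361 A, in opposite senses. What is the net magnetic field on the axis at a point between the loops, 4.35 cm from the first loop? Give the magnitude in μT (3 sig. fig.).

Each loop contributes B = μ₀IR²/[2(R²+z²)^(3/2)] on the axis, with z measured from that loop.
Loop 1 (z = 0.0435 m): B₁ = 1.97×10⁻⁶ T. Loop 2 (z = 0.0795 m): B₂ = 9.68×10⁻⁷ T.
The fields oppose: B = |B₁ − B₂| = 9.97×10⁻⁷ T.

B ≈ 0.997 μT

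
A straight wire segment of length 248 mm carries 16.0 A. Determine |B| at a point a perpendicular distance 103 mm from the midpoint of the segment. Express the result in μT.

B ≈ 23.9 μT

For a finite straight segment, B = (μ₀I/4πd)(sinθ₁ + sinθ₂), where θ₁, θ₂ are the angles from the perpendicular to each end.
The perpendicular from the point meets the wire at its midpoint, so each end is L/2 = 0.124 m away along the wire.
sinθ₁ = 0.124/√(0.124²+0.103²) = 0.7692; sinθ₂ = 0.124/√(0.124²+0.103²) = 0.7692.
B = (4π×10⁻⁷ × 16.0) / (4π × 0.103) × (0.7692 + 0.7692) = 2.39×10⁻⁵ T.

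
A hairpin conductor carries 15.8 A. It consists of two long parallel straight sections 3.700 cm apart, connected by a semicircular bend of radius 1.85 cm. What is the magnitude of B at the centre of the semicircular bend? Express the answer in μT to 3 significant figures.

B ≈ 439 μT

The semicircular arc contributes B_arc = μ₀I·π/(4πR) = μ₀I/(4R) = 2.68×10⁻⁴ T.
Each semi-infinite lead is at perpendicular distance R = 0.0185 m from the centre, with the perpendicular foot at its near end, so it contributes μ₀I/(4πR); both point the same way, together 1.71×10⁻⁴ T.
Arc and leads all point the same direction: B = 2.68×10⁻⁴ + 1.71×10⁻⁴ = 4.39×10⁻⁴ T.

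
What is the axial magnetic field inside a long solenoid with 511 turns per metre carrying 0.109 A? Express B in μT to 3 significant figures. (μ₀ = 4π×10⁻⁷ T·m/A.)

Inside a long solenoid, B = μ₀nI with n = 511 turns/m.
B = 4π×10⁻⁷ × 511 × 0.109 = 7.00×10⁻⁵ T.

B ≈ 70.0 μT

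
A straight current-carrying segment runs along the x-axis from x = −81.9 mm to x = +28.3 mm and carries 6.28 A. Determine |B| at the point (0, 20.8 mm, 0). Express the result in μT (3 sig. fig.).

For a finite straight segment, B = (μ₀I/4πd)(sinθ₁ + sinθ₂), where θ₁, θ₂ are the angles from the perpendicular to each end.
The perpendicular distance is d = 0.0208 m; the end-offsets along the wire are a = 0.0819 m and b = 0.0283 m.
sinθ₁ = 0.0819/√(0.0819²+0.0208²) = 0.9692; sinθ₂ = 0.0283/√(0.0283²+0.0208²) = 0.8058.
B = (4π×10⁻⁷ × 6.28) / (4π × 0.0208) × (0.9692 + 0.8058) = 5.36×10⁻⁵ T.

B ≈ 53.6 μT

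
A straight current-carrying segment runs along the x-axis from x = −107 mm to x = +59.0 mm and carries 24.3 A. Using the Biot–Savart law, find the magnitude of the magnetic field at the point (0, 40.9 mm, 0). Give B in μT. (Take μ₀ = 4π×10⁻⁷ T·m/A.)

B ≈ 104 μT

For a finite straight segment, B = (μ₀I/4πd)(sinθ₁ + sinθ₂), where θ₁, θ₂ are the angles from the perpendicular to each end.
The perpendicular distance is d = 0.0409 m; the end-offsets along the wire are a = 0.107 m and b = 0.059 m.
sinθ₁ = 0.107/√(0.107²+0.0409²) = 0.9341; sinθ₂ = 0.059/√(0.059²+0.0409²) = 0.8218.
B = (4π×10⁻⁷ × 24.3) / (4π × 0.0409) × (0.9341 + 0.8218) = 1.04×10⁻⁴ T.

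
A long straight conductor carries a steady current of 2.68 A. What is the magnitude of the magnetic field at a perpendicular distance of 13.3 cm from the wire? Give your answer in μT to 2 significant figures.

B ≈ 4.0 μT

For an infinitely long straight wire, B = μ₀I/(2πd).
B = (4π×10⁻⁷ × 2.68) / (2π × 0.133) = 4.03×10⁻⁶ T.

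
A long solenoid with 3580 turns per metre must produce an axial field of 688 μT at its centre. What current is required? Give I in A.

Inside a long solenoid B = μ₀nI with n = 3580 m⁻¹, so I = B/(μ₀n).
I = 6.88×10⁻⁴ / (4π×10⁻⁷ × 3580) = 0.153 A.

I ≈ 0.153 A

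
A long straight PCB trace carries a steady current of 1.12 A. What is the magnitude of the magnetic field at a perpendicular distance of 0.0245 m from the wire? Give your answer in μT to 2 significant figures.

For an infinitely long straight wire, B = μ₀I/(2πd).
B = (4π×10⁻⁷ × 1.12) / (2π × 0.0245) = 9.14×10⁻⁶ T.

B ≈ 9.1 μT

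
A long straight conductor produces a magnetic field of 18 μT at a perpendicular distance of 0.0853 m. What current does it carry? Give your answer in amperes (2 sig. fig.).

For a long straight wire B = μ₀I/(2πd), so I = 2πdB/μ₀.
I = 2π × 0.0853 × 1.80×10⁻⁵ / (4π×10⁻⁷) = 7.68 A.

I ≈ 7.7 A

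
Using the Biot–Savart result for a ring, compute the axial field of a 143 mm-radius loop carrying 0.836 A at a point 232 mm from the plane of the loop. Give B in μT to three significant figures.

On the axis of a circular loop, B = μ₀IR² / [2(R²+z²)^(3/2)].
R² + z² = (0.143)² + (0.232)² = 0.07427 m², and (R²+z²)^(3/2) = 2.02×10⁻² m³.
B = (4π×10⁻⁷ × 0.836 × 0.02045) / (2 × 2.02×10⁻²) = 5.31×10⁻⁷ T.

B ≈ 0.531 μT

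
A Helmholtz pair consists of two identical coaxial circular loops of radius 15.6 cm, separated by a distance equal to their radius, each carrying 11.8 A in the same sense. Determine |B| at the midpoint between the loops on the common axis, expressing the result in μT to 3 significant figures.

Each loop contributes B = μ₀IR²/[2(R²+z²)^(3/2)] on the axis, with z measured from that loop.
Loop 1 (z = 0.078 m): B₁ = 3.40×10⁻⁵ T. Loop 2 (z = 0.078 m): B₂ = 3.40×10⁻⁵ T.
The fields add: B = B₁ + B₂ = 6.80×10⁻⁵ T.

B ≈ 68.0 μT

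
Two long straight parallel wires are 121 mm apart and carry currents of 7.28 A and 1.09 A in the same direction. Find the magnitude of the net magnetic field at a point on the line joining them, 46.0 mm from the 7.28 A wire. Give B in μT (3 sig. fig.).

Each long wire gives B = μ₀I/(2πd). Distances are d₁ = 0.046 m and d₂ = 0.075 m.
B₁ = 3.17×10⁻⁵ T, B₂ = 2.91×10⁻⁶ T.
Between parallel currents the two contributions point in opposite directions, so they subtract. B = |B₁ − B₂| = |3.17×10⁻⁵ − 2.91×10⁻⁶| = 2.87×10⁻⁵ T.

B ≈ 28.7 μT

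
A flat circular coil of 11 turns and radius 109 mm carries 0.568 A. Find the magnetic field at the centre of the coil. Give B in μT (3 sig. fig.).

For an N-turn flat coil, B = Nμ₀I/(2R) with R = 0.109 m.
B = 11 × 3.27×10⁻⁶ T = 3.60×10⁻⁵ T.

B ≈ 36.0 μT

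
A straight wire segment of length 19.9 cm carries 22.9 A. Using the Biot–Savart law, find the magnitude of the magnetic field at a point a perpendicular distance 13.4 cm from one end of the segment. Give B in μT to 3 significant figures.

B ≈ 14.2 μT

For a finite straight segment, B = (μ₀I/4πd)(sinθ₁ + sinθ₂), where θ₁, θ₂ are the angles from the perpendicular to each end.
The perpendicular foot is at one end, so the two end-offsets along the wire are 0 and L = 0.199 m.
sinθ₁ = 0/√(0²+0.134²) = 0.0000; sinθ₂ = 0.199/√(0.199²+0.134²) = 0.8295.
B = (4π×10⁻⁷ × 22.9) / (4π × 0.134) × (0.0000 + 0.8295) = 1.42×10⁻⁵ T.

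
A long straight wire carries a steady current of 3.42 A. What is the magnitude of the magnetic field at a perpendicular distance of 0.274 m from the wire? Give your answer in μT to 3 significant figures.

B ≈ 2.50 μT

For an infinitely long straight wire, B = μ₀I/(2πd).
B = (4π×10⁻⁷ × 3.42) / (2π × 0.274) = 2.50×10⁻⁶ T.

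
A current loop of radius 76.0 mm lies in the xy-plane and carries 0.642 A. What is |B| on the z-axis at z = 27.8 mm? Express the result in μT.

B ≈ 4.40 μT

On the axis of a circular loop, B = μ₀IR² / [2(R²+z²)^(3/2)].
R² + z² = (0.076)² + (0.0278)² = 0.006549 m², and (R²+z²)^(3/2) = 5.30×10⁻⁴ m³.
B = (4π×10⁻⁷ × 0.642 × 0.005776) / (2 × 5.30×10⁻⁴) = 4.40×10⁻⁶ T.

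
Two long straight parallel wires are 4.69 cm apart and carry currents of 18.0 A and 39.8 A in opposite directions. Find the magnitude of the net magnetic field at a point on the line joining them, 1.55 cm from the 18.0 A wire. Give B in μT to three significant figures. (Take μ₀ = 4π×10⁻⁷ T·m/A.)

B ≈ 486 μT

Each long wire gives B = μ₀I/(2πd). Distances are d₁ = 0.0155 m and d₂ = 0.0314 m.
B₁ = 2.32×10⁻⁴ T, B₂ = 2.54×10⁻⁴ T.
Between antiparallel currents both contributions point the same way, so they add. B = B₁ + B₂ = 2.32×10⁻⁴ + 2.54×10⁻⁴ = 4.86×10⁻⁴ T.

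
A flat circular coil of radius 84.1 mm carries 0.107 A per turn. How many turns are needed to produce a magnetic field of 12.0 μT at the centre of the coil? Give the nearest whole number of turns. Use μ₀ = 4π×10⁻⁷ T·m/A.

N = 15

For an N-turn coil, B = Nμ₀I/(2R). A single turn gives B₁ = 7.99×10⁻⁷ T with R = 0.0841 m.
N = B/B₁ = 1.20×10⁻⁵ / 7.99×10⁻⁷ = 15.01.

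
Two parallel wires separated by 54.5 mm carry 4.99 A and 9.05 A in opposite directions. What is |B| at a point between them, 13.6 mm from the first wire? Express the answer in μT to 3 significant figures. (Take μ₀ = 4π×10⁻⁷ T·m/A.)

B ≈ 118 μT

Each long wire gives B = μ₀I/(2πd). Distances are d₁ = 0.0136 m and d₂ = 0.0409 m.
B₁ = 7.34×10⁻⁵ T, B₂ = 4.43×10⁻⁵ T.
Between antiparallel currents both contributions point the same way, so they add. B = B₁ + B₂ = 7.34×10⁻⁵ + 4.43×10⁻⁵ = 1.18×10⁻⁴ T.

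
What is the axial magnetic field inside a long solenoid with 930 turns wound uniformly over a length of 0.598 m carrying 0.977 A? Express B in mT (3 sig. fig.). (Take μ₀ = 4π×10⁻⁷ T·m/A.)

Inside a long solenoid, B = μ₀nI with n = 1555 turns/m.
B = 4π×10⁻⁷ × 1555 × 0.977 = 1.91×10⁻³ T.

B ≈ 1.91 mT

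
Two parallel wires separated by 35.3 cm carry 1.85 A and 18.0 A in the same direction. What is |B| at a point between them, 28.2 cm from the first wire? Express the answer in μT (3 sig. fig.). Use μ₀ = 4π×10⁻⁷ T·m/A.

B ≈ 49.4 μT

Each long wire gives B = μ₀I/(2πd). Distances are d₁ = 0.282 m and d₂ = 0.071 m.
B₁ = 1.31×10⁻⁶ T, B₂ = 5.07×10⁻⁵ T.
Between parallel currents the two contributions point in opposite directions, so they subtract. B = |B₁ − B₂| = |1.31×10⁻⁶ − 5.07×10⁻⁵| = 4.94×10⁻⁵ T.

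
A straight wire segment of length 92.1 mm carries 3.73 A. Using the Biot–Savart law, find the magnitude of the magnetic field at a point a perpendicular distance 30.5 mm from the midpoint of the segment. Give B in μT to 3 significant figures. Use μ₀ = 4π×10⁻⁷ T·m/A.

For a finite straight segment, B = (μ₀I/4πd)(sinθ₁ + sinθ₂), where θ₁, θ₂ are the angles from the perpendicular to each end.
The perpendicular from the point meets the wire at its midpoint, so each end is L/2 = 0.04605 m away along the wire.
sinθ₁ = 0.04605/√(0.04605²+0.0305²) = 0.8337; sinθ₂ = 0.04605/√(0.04605²+0.0305²) = 0.8337.
B = (4π×10⁻⁷ × 3.73) / (4π × 0.0305) × (0.8337 + 0.8337) = 2.04×10⁻⁵ T.

B ≈ 20.4 μT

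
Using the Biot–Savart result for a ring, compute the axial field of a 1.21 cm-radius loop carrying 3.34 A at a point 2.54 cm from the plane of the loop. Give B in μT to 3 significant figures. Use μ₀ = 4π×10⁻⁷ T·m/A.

On the axis of a circular loop, B = μ₀IR² / [2(R²+z²)^(3/2)].
R² + z² = (0.0121)² + (0.0254)² = 0.0007916 m², and (R²+z²)^(3/2) = 2.23×10⁻⁵ m³.
B = (4π×10⁻⁷ × 3.34 × 0.0001464) / (2 × 2.23×10⁻⁵) = 1.38×10⁻⁵ T.

B ≈ 13.8 μT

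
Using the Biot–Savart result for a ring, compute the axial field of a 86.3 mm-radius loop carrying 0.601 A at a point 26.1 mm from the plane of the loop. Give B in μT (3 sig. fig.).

On the axis of a circular loop, B = μ₀IR² / [2(R²+z²)^(3/2)].
R² + z² = (0.0863)² + (0.0261)² = 0.008129 m², and (R²+z²)^(3/2) = 7.33×10⁻⁴ m³.
B = (4π×10⁻⁷ × 0.601 × 0.007448) / (2 × 7.33×10⁻⁴) = 3.84×10⁻⁶ T.

B ≈ 3.84 μT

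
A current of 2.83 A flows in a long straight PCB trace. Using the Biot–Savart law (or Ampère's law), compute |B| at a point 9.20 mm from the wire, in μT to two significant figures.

B ≈ 62 μT

For an infinitely long straight wire, B = μ₀I/(2πd).
B = (4π×10⁻⁷ × 2.83) / (2π × 0.0092) = 6.15×10⁻⁵ T.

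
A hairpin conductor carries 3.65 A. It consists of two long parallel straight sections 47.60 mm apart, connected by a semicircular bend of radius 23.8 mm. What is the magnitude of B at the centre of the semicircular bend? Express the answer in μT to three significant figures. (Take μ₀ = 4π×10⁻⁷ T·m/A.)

B ≈ 78.9 μT

The semicircular arc contributes B_arc = μ₀I·π/(4πR) = μ₀I/(4R) = 4.82×10⁻⁵ T.
Each semi-infinite lead is at perpendicular distance R = 0.0238 m from the centre, with the perpendicular foot at its near end, so it contributes μ₀I/(4πR); both point the same way, together 3.07×10⁻⁵ T.
Arc and leads all point the same direction: B = 4.82×10⁻⁵ + 3.07×10⁻⁵ = 7.89×10⁻⁵ T.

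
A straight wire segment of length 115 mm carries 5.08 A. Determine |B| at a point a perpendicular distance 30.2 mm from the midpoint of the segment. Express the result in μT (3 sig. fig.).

B ≈ 29.8 μT

For a finite straight segment, B = (μ₀I/4πd)(sinθ₁ + sinθ₂), where θ₁, θ₂ are the angles from the perpendicular to each end.
The perpendicular from the point meets the wire at its midpoint, so each end is L/2 = 0.0575 m away along the wire.
sinθ₁ = 0.0575/√(0.0575²+0.0302²) = 0.8853; sinθ₂ = 0.0575/√(0.0575²+0.0302²) = 0.8853.
B = (4π×10⁻⁷ × 5.08) / (4π × 0.0302) × (0.8853 + 0.8853) = 2.98×10⁻⁵ T.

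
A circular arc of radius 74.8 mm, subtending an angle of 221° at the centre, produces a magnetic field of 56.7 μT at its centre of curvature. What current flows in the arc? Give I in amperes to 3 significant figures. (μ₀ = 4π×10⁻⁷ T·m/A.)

I ≈ 11.0 A

For a circular arc, B = μ₀Iφ/(4πR) with φ in radians; here φ = 3.857 rad.
So I = 4πRB/(μ₀φ) = 4π × 0.0748 × 5.67×10⁻⁵ / (4π×10⁻⁷ × 3.857) = 11.0 A.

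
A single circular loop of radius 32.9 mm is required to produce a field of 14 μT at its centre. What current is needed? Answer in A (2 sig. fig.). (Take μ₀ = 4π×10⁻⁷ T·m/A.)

I ≈ 0.73 A

At the centre of a circular loop B = μ₀I/(2R), so I = 2RB/μ₀.
With R = 0.0329 m, I = 2 × 0.0329 × 1.40×10⁻⁵ / (4π×10⁻⁷) = 0.733 A.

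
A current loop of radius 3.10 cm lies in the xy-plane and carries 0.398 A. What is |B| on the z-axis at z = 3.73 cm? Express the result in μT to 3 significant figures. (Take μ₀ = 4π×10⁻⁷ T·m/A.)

On the axis of a circular loop, B = μ₀IR² / [2(R²+z²)^(3/2)].
R² + z² = (0.031)² + (0.0373)² = 0.002352 m², and (R²+z²)^(3/2) = 1.14×10⁻⁴ m³.
B = (4π×10⁻⁷ × 0.398 × 0.000961) / (2 × 1.14×10⁻⁴) = 2.11×10⁻⁶ T.

B ≈ 2.11 μT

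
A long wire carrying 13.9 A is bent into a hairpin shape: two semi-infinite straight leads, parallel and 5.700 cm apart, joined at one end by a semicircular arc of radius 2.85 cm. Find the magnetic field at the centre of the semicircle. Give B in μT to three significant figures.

B ≈ 251 μT

The semicircular arc contributes B_arc = μ₀I·π/(4πR) = μ₀I/(4R) = 1.53×10⁻⁴ T.
Each semi-infinite lead is at perpendicular distance R = 0.0285 m from the centre, with the perpendicular foot at its near end, so it contributes μ₀I/(4πR); both point the same way, together 9.75×10⁻⁵ T.
Arc and leads all point the same direction: B = 1.53×10⁻⁴ + 9.75×10⁻⁵ = 2.51×10⁻⁴ T.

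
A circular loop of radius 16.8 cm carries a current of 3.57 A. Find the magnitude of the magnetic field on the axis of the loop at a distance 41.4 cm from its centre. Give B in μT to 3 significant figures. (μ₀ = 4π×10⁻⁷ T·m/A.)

B ≈ 0.710 μT

On the axis of a circular loop, B = μ₀IR² / [2(R²+z²)^(3/2)].
R² + z² = (0.168)² + (0.414)² = 0.1996 m², and (R²+z²)^(3/2) = 8.92×10⁻² m³.
B = (4π×10⁻⁷ × 3.57 × 0.02822) / (2 × 8.92×10⁻²) = 7.10×10⁻⁷ T.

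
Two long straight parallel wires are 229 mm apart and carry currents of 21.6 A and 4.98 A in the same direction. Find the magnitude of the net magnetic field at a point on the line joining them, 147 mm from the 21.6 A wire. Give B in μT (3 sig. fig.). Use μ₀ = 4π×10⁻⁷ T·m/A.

Each long wire gives B = μ₀I/(2πd). Distances are d₁ = 0.147 m and d₂ = 0.082 m.
B₁ = 2.94×10⁻⁵ T, B₂ = 1.21×10⁻⁵ T.
Between parallel currents the two contributions point in opposite directions, so they subtract. B = |B₁ − B₂| = |2.94×10⁻⁵ − 1.21×10⁻⁵| = 1.72×10⁻⁵ T.

B ≈ 17.2 μT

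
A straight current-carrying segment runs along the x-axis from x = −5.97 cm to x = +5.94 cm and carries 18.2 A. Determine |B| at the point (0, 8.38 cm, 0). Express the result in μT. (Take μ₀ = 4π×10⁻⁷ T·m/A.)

For a finite straight segment, B = (μ₀I/4πd)(sinθ₁ + sinθ₂), where θ₁, θ₂ are the angles from the perpendicular to each end.
The perpendicular distance is d = 0.0838 m; the end-offsets along the wire are a = 0.0597 m and b = 0.0594 m.
sinθ₁ = 0.0597/√(0.0597²+0.0838²) = 0.5802; sinθ₂ = 0.0594/√(0.0594²+0.0838²) = 0.5783.
B = (4π×10⁻⁷ × 18.2) / (4π × 0.0838) × (0.5802 + 0.5783) = 2.52×10⁻⁵ T.

B ≈ 25.2 μT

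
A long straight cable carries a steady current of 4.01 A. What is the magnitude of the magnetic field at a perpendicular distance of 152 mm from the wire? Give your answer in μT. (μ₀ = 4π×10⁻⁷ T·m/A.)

For an infinitely long straight wire, B = μ₀I/(2πd).
B = (4π×10⁻⁷ × 4.01) / (2π × 0.152) = 5.28×10⁻⁶ T.

B ≈ 5.28 μT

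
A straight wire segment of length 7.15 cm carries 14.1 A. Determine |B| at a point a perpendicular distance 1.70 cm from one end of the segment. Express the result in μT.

For a finite straight segment, B = (μ₀I/4πd)(sinθ₁ + sinθ₂), where θ₁, θ₂ are the angles from the perpendicular to each end.
The perpendicular foot is at one end, so the two end-offsets along the wire are 0 and L = 0.0715 m.
sinθ₁ = 0/√(0²+0.017²) = 0.0000; sinθ₂ = 0.0715/√(0.0715²+0.017²) = 0.9729.
B = (4π×10⁻⁷ × 14.1) / (4π × 0.017) × (0.0000 + 0.9729) = 8.07×10⁻⁵ T.

B ≈ 80.7 μT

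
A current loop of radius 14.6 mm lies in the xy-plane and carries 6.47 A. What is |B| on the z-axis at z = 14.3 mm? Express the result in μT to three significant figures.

B ≈ 102 μT

On the axis of a circular loop, B = μ₀IR² / [2(R²+z²)^(3/2)].
R² + z² = (0.0146)² + (0.0143)² = 0.0004176 m², and (R²+z²)^(3/2) = 8.54×10⁻⁶ m³.
B = (4π×10⁻⁷ × 6.47 × 0.0002132) / (2 × 8.54×10⁻⁶) = 1.02×10⁻⁴ T.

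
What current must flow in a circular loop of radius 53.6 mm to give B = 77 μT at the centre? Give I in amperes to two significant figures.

At the centre of a circular loop B = μ₀I/(2R), so I = 2RB/μ₀.
With R = 0.0536 m, I = 2 × 0.0536 × 7.70×10⁻⁵ / (4π×10⁻⁷) = 6.57 A.

I ≈ 6.6 A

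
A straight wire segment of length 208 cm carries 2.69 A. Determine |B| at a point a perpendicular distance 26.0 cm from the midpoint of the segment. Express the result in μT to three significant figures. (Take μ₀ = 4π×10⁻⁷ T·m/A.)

B ≈ 2.01 μT

For a finite straight segment, B = (μ₀I/4πd)(sinθ₁ + sinθ₂), where θ₁, θ₂ are the angles from the perpendicular to each end.
The perpendicular from the point meets the wire at its midpoint, so each end is L/2 = 1.04 m away along the wire.
sinθ₁ = 1.04/√(1.04²+0.26²) = 0.9701; sinθ₂ = 1.04/√(1.04²+0.26²) = 0.9701.
B = (4π×10⁻⁷ × 2.69) / (4π × 0.26) × (0.9701 + 0.9701) = 2.01×10⁻⁶ T.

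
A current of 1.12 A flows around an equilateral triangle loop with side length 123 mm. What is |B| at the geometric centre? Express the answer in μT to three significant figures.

Each side is a finite straight segment at perpendicular distance d = a/(2 tan(π/3)) = 0.03551 m from the centre, with end-angles ±π/3.
One side contributes B₁ = (μ₀I/4πd)·2 sin(π/3) = 5.46×10⁻⁶ T.
All 3 sides add in the same direction: B = 3 × 5.46×10⁻⁶ = 1.64×10⁻⁵ T.

B ≈ 16.4 μT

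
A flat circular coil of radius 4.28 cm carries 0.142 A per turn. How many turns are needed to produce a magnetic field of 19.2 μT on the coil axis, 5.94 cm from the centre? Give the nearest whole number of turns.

For an N-turn coil, B = Nμ₀IR²/[2(R²+z²)^(3/2)]. A single turn gives B₁ = 4.16×10⁻⁷ T with R = 0.0428 m, z = 0.0594 m.
N = B/B₁ = 1.92×10⁻⁵ / 4.16×10⁻⁷ = 46.10.

N = 46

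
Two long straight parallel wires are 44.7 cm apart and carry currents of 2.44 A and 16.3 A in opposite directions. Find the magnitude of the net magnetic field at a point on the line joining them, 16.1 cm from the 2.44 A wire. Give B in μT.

B ≈ 14.4 μT

Each long wire gives B = μ₀I/(2πd). Distances are d₁ = 0.161 m and d₂ = 0.286 m.
B₁ = 3.03×10⁻⁶ T, B₂ = 1.14×10⁻⁵ T.
Between antiparallel currents both contributions point the same way, so they add. B = B₁ + B₂ = 3.03×10⁻⁶ + 1.14×10⁻⁵ = 1.44×10⁻⁵ T.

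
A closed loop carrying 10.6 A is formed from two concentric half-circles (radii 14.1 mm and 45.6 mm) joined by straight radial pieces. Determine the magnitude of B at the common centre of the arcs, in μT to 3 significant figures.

The radial connectors point toward the centre, so dl × r̂ = 0 and they contribute nothing.
Each semicircle gives μ₀I/(4R): inner arc 2.36×10⁻⁴ T, outer arc 7.30×10⁻⁵ T.
The two arcs carry current in opposite angular senses, so their fields oppose: B = |2.36×10⁻⁴ − 7.30×10⁻⁵| = 1.63×10⁻⁴ T.

B ≈ 163 μT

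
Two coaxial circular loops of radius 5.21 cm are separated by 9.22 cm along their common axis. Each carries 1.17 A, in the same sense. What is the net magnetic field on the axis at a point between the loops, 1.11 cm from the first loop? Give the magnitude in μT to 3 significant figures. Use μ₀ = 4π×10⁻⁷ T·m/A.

B ≈ 15.4 μT

Each loop contributes B = μ₀IR²/[2(R²+z²)^(3/2)] on the axis, with z measured from that loop.
Loop 1 (z = 0.0111 m): B₁ = 1.32×10⁻⁵ T. Loop 2 (z = 0.0811 m): B₂ = 2.23×10⁻⁶ T.
The fields add: B = B₁ + B₂ = 1.54×10⁻⁵ T.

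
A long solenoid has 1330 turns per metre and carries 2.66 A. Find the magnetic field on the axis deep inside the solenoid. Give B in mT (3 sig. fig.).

B ≈ 4.45 mT

Inside a long solenoid, B = μ₀nI with n = 1330 turns/m.
B = 4π×10⁻⁷ × 1330 × 2.66 = 4.45×10⁻³ T.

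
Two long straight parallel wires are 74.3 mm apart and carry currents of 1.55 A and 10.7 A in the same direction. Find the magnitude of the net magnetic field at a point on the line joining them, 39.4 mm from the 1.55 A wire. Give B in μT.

B ≈ 53.5 μT

Each long wire gives B = μ₀I/(2πd). Distances are d₁ = 0.0394 m and d₂ = 0.0349 m.
B₁ = 7.87×10⁻⁶ T, B₂ = 6.13×10⁻⁵ T.
Between parallel currents the two contributions point in opposite directions, so they subtract. B = |B₁ − B₂| = |7.87×10⁻⁶ − 6.13×10⁻⁵| = 5.35×10⁻⁵ T.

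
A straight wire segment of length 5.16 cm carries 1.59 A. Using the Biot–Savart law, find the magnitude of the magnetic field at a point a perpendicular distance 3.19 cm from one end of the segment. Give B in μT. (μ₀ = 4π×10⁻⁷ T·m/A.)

For a finite straight segment, B = (μ₀I/4πd)(sinθ₁ + sinθ₂), where θ₁, θ₂ are the angles from the perpendicular to each end.
The perpendicular foot is at one end, so the two end-offsets along the wire are 0 and L = 0.0516 m.
sinθ₁ = 0/√(0²+0.0319²) = 0.0000; sinθ₂ = 0.0516/√(0.0516²+0.0319²) = 0.8506.
B = (4π×10⁻⁷ × 1.59) / (4π × 0.0319) × (0.0000 + 0.8506) = 4.24×10⁻⁶ T.

B ≈ 4.24 μT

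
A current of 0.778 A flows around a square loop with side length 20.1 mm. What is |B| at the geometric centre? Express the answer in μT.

Each side is a finite straight segment at perpendicular distance d = a/(2 tan(π/4)) = 0.01005 m from the centre, with end-angles ±π/4.
One side contributes B₁ = (μ₀I/4πd)·2 sin(π/4) = 1.09×10⁻⁵ T.
All 4 sides add in the same direction: B = 4 × 1.09×10⁻⁵ = 4.38×10⁻⁵ T.

B ≈ 43.8 μT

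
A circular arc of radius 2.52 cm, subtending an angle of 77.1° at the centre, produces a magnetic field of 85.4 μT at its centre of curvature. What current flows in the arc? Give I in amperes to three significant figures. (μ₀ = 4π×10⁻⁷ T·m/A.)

I ≈ 16.0 A

For a circular arc, B = μ₀Iφ/(4πR) with φ in radians; here φ = 1.346 rad.
So I = 4πRB/(μ₀φ) = 4π × 0.0252 × 8.54×10⁻⁵ / (4π×10⁻⁷ × 1.346) = 16.0 A.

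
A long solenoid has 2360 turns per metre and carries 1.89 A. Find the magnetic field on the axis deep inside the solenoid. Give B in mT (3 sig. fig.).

B ≈ 5.61 mT

Inside a long solenoid, B = μ₀nI with n = 2360 turns/m.
B = 4π×10⁻⁷ × 2360 × 1.89 = 5.61×10⁻³ T.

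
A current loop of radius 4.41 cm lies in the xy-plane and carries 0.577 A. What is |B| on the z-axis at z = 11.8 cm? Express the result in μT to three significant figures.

On the axis of a circular loop, B = μ₀IR² / [2(R²+z²)^(3/2)].
R² + z² = (0.0441)² + (0.118)² = 0.01587 m², and (R²+z²)^(3/2) = 2.00×10⁻³ m³.
B = (4π×10⁻⁷ × 0.577 × 0.001945) / (2 × 2.00×10⁻³) = 3.53×10⁻⁷ T.

B ≈ 0.353 μT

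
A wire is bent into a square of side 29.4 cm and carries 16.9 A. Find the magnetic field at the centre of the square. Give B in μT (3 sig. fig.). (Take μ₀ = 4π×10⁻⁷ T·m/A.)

B ≈ 65.0 μT

Each side is a finite straight segment at perpendicular distance d = a/(2 tan(π/4)) = 0.147 m from the centre, with end-angles ±π/4.
One side contributes B₁ = (μ₀I/4πd)·2 sin(π/4) = 1.63×10⁻⁵ T.
All 4 sides add in the same direction: B = 4 × 1.63×10⁻⁵ = 6.50×10⁻⁵ T.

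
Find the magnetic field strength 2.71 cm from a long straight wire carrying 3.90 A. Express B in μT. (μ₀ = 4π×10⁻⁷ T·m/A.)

For an infinitely long straight wire, B = μ₀I/(2πd).
B = (4π×10⁻⁷ × 3.90) / (2π × 0.0271) = 2.88×10⁻⁵ T.

B ≈ 28.8 μT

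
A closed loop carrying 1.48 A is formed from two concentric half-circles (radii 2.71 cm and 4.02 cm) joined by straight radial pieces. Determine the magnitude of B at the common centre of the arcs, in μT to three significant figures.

The radial connectors point toward the centre, so dl × r̂ = 0 and they contribute nothing.
Each semicircle gives μ₀I/(4R): inner arc 1.72×10⁻⁵ T, outer arc 1.16×10⁻⁵ T.
The two arcs carry current in opposite angular senses, so their fields oppose: B = |1.72×10⁻⁵ − 1.16×10⁻⁵| = 5.59×10⁻⁶ T.

B ≈ 5.59 μT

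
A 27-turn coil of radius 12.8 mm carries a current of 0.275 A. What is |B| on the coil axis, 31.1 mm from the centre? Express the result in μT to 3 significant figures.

B ≈ 20.1 μT

For an N-turn flat coil, B = Nμ₀IR²/[2(R²+z²)^(3/2)] with R = 0.0128 m, z = 0.0311 m.
B = 27 × 7.44×10⁻⁷ T = 2.01×10⁻⁵ T.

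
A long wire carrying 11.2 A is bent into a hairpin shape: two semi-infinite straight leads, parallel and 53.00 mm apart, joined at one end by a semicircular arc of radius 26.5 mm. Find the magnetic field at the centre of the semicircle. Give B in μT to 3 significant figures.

The semicircular arc contributes B_arc = μ₀I·π/(4πR) = μ₀I/(4R) = 1.33×10⁻⁴ T.
Each semi-infinite lead is at perpendicular distance R = 0.0265 m from the centre, with the perpendicular foot at its near end, so it contributes μ₀I/(4πR); both point the same way, together 8.45×10⁻⁵ T.
Arc and leads all point the same direction: B = 1.33×10⁻⁴ + 8.45×10⁻⁵ = 2.17×10⁻⁴ T.

B ≈ 217 μT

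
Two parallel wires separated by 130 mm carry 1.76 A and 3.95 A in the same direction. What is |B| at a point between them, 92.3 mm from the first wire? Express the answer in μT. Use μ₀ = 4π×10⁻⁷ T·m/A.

Each long wire gives B = μ₀I/(2πd). Distances are d₁ = 0.0923 m and d₂ = 0.0377 m.
B₁ = 3.81×10⁻⁶ T, B₂ = 2.10×10⁻⁵ T.
Between parallel currents the two contributions point in opposite directions, so they subtract. B = |B₁ − B₂| = |3.81×10⁻⁶ − 2.10×10⁻⁵| = 1.71×10⁻⁵ T.

B ≈ 17.1 μT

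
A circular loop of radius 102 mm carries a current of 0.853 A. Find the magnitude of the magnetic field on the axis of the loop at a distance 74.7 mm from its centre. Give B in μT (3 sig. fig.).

On the axis of a circular loop, B = μ₀IR² / [2(R²+z²)^(3/2)].
R² + z² = (0.102)² + (0.0747)² = 0.01598 m², and (R²+z²)^(3/2) = 2.02×10⁻³ m³.
B = (4π×10⁻⁷ × 0.853 × 0.0104) / (2 × 2.02×10⁻³) = 2.76×10⁻⁶ T.

B ≈ 2.76 μT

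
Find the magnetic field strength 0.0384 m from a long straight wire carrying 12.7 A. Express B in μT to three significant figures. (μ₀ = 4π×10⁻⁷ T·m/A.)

B ≈ 66.1 μT

For an infinitely long straight wire, B = μ₀I/(2πd).
B = (4π×10⁻⁷ × 12.7) / (2π × 0.0384) = 6.61×10⁻⁵ T.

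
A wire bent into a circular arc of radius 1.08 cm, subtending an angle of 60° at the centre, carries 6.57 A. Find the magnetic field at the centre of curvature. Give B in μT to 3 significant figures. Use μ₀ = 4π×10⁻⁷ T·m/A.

The Biot–Savart field of a circular arc at its centre is B = μ₀Iφ/(4πR), with φ = 1.047 rad.
B = (4π×10⁻⁷ × 6.57 × 1.047) / (4π × 0.0108) = 6.37×10⁻⁵ T.

B ≈ 63.7 μT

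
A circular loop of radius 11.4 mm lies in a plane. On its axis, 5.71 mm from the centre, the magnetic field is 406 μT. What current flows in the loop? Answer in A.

On the axis of a loop, B = μ₀IR²/[2(R²+z²)^(3/2)], so I = 2B(R²+z²)^(3/2)/(μ₀R²).
R² + z² = 0.00013 + 3.260×10⁻⁵ = 0.0001626 m²; raised to 3/2 gives 2.07×10⁻⁶ m³.
I = 2 × 4.06×10⁻⁴ × 2.07×10⁻⁶ / (1.26×10⁻⁶ × 0.00013) = 10.3 A.

I ≈ 10.3 A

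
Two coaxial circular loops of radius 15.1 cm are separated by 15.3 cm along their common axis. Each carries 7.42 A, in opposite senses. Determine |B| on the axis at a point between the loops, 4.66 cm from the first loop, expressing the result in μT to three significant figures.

B ≈ 10.1 μT

Each loop contributes B = μ₀IR²/[2(R²+z²)^(3/2)] on the axis, with z measured from that loop.
Loop 1 (z = 0.0466 m): B₁ = 2.69×10⁻⁵ T. Loop 2 (z = 0.1064 m): B₂ = 1.69×10⁻⁵ T.
The fields oppose: B = |B₁ − B₂| = 1.01×10⁻⁵ T.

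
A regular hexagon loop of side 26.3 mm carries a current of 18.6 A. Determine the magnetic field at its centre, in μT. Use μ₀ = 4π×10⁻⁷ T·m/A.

B ≈ 490 μT

Each side is a finite straight segment at perpendicular distance d = a/(2 tan(π/6)) = 0.02278 m from the centre, with end-angles ±π/6.
One side contributes B₁ = (μ₀I/4πd)·2 sin(π/6) = 8.17×10⁻⁵ T.
All 6 sides add in the same direction: B = 6 × 8.17×10⁻⁵ = 4.90×10⁻⁴ T.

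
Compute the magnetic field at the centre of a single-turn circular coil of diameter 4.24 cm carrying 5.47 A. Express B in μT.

B ≈ 162 μT

At the centre of a circular loop the Biot–Savart law gives B = μ₀I/(2R) (so R = 0.0212 m).
B = (4π×10⁻⁷ × 5.47) / (2 × 0.0212) = 1.62×10⁻⁴ T.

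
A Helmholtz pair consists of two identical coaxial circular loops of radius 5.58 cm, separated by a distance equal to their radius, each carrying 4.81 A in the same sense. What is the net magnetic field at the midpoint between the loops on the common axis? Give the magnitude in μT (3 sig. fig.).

Each loop contributes B = μ₀IR²/[2(R²+z²)^(3/2)] on the axis, with z measured from that loop.
Loop 1 (z = 0.0279 m): B₁ = 3.88×10⁻⁵ T. Loop 2 (z = 0.0279 m): B₂ = 3.88×10⁻⁵ T.
The fields add: B = B₁ + B₂ = 7.75×10⁻⁵ T.

B ≈ 77.5 μT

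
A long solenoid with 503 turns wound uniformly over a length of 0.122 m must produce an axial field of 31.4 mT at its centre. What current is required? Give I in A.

Inside a long solenoid B = μ₀nI with n = 4123 m⁻¹, so I = B/(μ₀n).
I = 3.14×10⁻² / (4π×10⁻⁷ × 4123) = 6.06 A.

I ≈ 6.06 A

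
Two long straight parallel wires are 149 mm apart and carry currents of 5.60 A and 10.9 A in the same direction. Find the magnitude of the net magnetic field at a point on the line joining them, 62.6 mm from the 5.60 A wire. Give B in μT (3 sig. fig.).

Each long wire gives B = μ₀I/(2πd). Distances are d₁ = 0.0626 m and d₂ = 0.0864 m.
B₁ = 1.79×10⁻⁵ T, B₂ = 2.52×10⁻⁵ T.
Between parallel currents the two contributions point in opposite directions, so they subtract. B = |B₁ − B₂| = |1.79×10⁻⁵ − 2.52×10⁻⁵| = 7.34×10⁻⁶ T.

B ≈ 7.34 μT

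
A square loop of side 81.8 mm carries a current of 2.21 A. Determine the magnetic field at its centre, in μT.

Each side is a finite straight segment at perpendicular distance d = a/(2 tan(π/4)) = 0.0409 m from the centre, with end-angles ±π/4.
One side contributes B₁ = (μ₀I/4πd)·2 sin(π/4) = 7.64×10⁻⁶ T.
All 4 sides add in the same direction: B = 4 × 7.64×10⁻⁶ = 3.06×10⁻⁵ T.

B ≈ 30.6 μT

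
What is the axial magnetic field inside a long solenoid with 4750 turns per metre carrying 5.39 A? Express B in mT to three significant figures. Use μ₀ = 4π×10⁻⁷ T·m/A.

Inside a long solenoid, B = μ₀nI with n = 4750 turns/m.
B = 4π×10⁻⁷ × 4750 × 5.39 = 3.22×10⁻² T.

B ≈ 32.2 mT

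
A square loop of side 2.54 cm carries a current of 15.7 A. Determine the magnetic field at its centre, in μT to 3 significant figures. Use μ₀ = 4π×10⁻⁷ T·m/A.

Each side is a finite straight segment at perpendicular distance d = a/(2 tan(π/4)) = 0.0127 m from the centre, with end-angles ±π/4.
One side contributes B₁ = (μ₀I/4πd)·2 sin(π/4) = 1.75×10⁻⁴ T.
All 4 sides add in the same direction: B = 4 × 1.75×10⁻⁴ = 6.99×10⁻⁴ T.

B ≈ 699 μT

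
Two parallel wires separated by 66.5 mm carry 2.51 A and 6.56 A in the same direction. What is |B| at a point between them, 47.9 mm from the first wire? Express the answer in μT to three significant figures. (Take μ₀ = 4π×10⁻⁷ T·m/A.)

Each long wire gives B = μ₀I/(2πd). Distances are d₁ = 0.0479 m and d₂ = 0.0186 m.
B₁ = 1.05×10⁻⁵ T, B₂ = 7.05×10⁻⁵ T.
Between parallel currents the two contributions point in opposite directions, so they subtract. B = |B₁ − B₂| = |1.05×10⁻⁵ − 7.05×10⁻⁵| = 6.01×10⁻⁵ T.

B ≈ 60.1 μT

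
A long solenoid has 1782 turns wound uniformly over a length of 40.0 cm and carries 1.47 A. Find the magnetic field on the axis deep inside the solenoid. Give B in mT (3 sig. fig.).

B ≈ 8.23 mT

Inside a long solenoid, B = μ₀nI with n = 4455 turns/m.
B = 4π×10⁻⁷ × 4455 × 1.47 = 8.23×10⁻³ T.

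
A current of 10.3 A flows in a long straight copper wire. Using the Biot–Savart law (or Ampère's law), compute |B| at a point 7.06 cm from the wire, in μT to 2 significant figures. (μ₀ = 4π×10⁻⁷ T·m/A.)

For an infinitely long straight wire, B = μ₀I/(2πd).
B = (4π×10⁻⁷ × 10.3) / (2π × 0.0706) = 2.92×10⁻⁵ T.

B ≈ 29 μT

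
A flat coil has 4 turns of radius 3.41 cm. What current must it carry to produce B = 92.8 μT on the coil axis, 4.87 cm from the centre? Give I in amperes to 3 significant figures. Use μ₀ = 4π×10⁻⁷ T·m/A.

I ≈ 6.67 A

For an N-turn coil, B = Nμ₀IR²/[2(R²+z²)^(3/2)] with R = 0.0341 m, z = 0.0487 m, so I = 2B(R²+z²)^(3/2)/(Nμ₀R²) = 2 × 9.28×10⁻⁵ × 2.10×10⁻⁴ / (4 × 4π×10⁻⁷ × 0.001163) = 6.67 A.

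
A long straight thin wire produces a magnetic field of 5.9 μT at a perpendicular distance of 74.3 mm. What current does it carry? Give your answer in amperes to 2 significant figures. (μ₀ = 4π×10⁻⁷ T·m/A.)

I ≈ 2.2 A

For a long straight wire B = μ₀I/(2πd), so I = 2πdB/μ₀.
I = 2π × 0.0743 × 5.90×10⁻⁶ / (4π×10⁻⁷) = 2.19 A.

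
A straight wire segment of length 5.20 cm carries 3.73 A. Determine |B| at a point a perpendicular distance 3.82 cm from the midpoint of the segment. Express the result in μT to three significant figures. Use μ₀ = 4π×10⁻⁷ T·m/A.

For a finite straight segment, B = (μ₀I/4πd)(sinθ₁ + sinθ₂), where θ₁, θ₂ are the angles from the perpendicular to each end.
The perpendicular from the point meets the wire at its midpoint, so each end is L/2 = 0.026 m away along the wire.
sinθ₁ = 0.026/√(0.026²+0.0382²) = 0.5627; sinθ₂ = 0.026/√(0.026²+0.0382²) = 0.5627.
B = (4π×10⁻⁷ × 3.73) / (4π × 0.0382) × (0.5627 + 0.5627) = 1.10×10⁻⁵ T.

B ≈ 11.0 μT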